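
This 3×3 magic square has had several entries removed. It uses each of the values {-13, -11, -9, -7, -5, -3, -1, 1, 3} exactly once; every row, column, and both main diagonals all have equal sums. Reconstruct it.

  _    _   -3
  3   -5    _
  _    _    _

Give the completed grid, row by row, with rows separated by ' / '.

The 9 entries sum to -45, so each line sums to -45/3 = -15.
Row 2 needs -15; the known cells sum to -2, so (2,3) = -13.
Column 3: -3 + (-13) + ? = -15, so (3,3) = 1.
From main diagonal, -15 − (-5 + 1) gives (1,1) = -11.
Anti-diagonal needs -15; the known cells sum to -8, so (3,1) = -7.
Using row 1: -11 + (-3) + ? → (1,2) = -15 − (-14) = -1.
Using row 3: -7 + 1 + ? → (3,2) = -15 − (-6) = -9.

-11 -1 -3 / 3 -5 -13 / -7 -9 1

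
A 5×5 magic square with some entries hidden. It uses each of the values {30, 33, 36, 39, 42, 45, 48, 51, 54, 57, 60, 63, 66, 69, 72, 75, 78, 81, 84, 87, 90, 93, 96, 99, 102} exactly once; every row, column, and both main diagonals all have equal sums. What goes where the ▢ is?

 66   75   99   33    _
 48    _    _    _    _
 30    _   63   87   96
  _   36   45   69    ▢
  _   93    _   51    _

78

The 25 entries sum to 1650, so each line sums to 1650/5 = 330.
Row 1: 66 + 75 + 99 + 33 + ? = 330, so (1,5) = 57.
From row 3, 330 − (30 + 63 + 87 + 96) gives (3,2) = 54.
From column 2, 330 − (75 + 54 + 36 + 93) gives (2,2) = 72.
The remaining cell in column 4 is (2,4) = 330 − 240 = 90.
The remaining cell in main diagonal is (5,5) = 330 − 270 = 60.
From anti-diagonal, 330 − (57 + 90 + 63 + 36) gives (5,1) = 84.
The remaining cell in row 5 is (5,3) = 330 − 288 = 42.
Column 1: 66 + 48 + 30 + 84 + ? = 330, so (4,1) = 102.
Column 3: 99 + 63 + 45 + 42 + ? = 330, so (2,3) = 81.
Using row 2: 48 + 72 + 81 + 90 + ? → (2,5) = 330 − 291 = 39.
Using row 4: 102 + 36 + 45 + 69 + ? → (4,5) = 330 − 252 = 78.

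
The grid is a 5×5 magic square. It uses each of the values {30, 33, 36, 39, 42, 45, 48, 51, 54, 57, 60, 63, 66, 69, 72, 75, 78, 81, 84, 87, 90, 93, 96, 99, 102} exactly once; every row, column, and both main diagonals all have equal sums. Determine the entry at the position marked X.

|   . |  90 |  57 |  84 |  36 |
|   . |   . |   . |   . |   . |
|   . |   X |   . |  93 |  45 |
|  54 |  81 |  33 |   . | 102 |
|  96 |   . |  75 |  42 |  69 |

The 25 entries sum to 1650, so each line sums to 1650/5 = 330.
Row 1 must total 330; the given cells sum to 267, so (1,1) = 63.
From row 4, 330 − (54 + 81 + 33 + 102) gives (4,4) = 60.
The remaining cell in row 5 is (5,2) = 330 − 282 = 48.
Column 4: 84 + 93 + 60 + 42 + ? = 330, so (2,4) = 51.
Column 5 needs 330; the known cells sum to 252, so (2,5) = 78.
Anti-diagonal: 36 + 51 + 81 + 96 + ? = 330, so (3,3) = 66.
Column 3: 57 + 66 + 33 + 75 + ? = 330, so (2,3) = 99.
Main diagonal needs 330; the known cells sum to 258, so (2,2) = 72.
Row 2 must total 330; the given cells sum to 300, so (2,1) = 30.
Column 1: 63 + 30 + 54 + 96 + ? = 330, so (3,1) = 87.
Using column 2: 90 + 72 + 81 + 48 + ? → (3,2) = 330 − 291 = 39.

39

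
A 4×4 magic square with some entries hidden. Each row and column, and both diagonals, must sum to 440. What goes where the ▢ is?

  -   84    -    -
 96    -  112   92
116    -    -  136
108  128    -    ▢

80

Row 2: 96 + 112 + 92 + ? = 440, so (2,2) = 140.
Column 1: 96 + 116 + 108 + ? = 440, so (1,1) = 120.
From column 2, 440 − (84 + 140 + 128) gives (3,2) = 88.
The remaining cell in anti-diagonal is (1,4) = 440 − 308 = 132.
Row 1: 120 + 84 + 132 + ? = 440, so (1,3) = 104.
The remaining cell in row 3 is (3,3) = 440 − 340 = 100.
Column 3 must total 440; the given cells sum to 316, so (4,3) = 124.
Using column 4: 132 + 92 + 136 + ? → (4,4) = 440 − 360 = 80.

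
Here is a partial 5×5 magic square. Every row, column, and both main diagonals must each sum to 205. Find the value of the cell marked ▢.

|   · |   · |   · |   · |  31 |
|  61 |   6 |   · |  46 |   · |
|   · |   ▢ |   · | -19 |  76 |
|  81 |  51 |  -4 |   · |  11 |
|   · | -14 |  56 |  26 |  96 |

91

The remaining cell in row 4 is (4,4) = 205 − 139 = 66.
Row 5 needs 205; the known cells sum to 164, so (5,1) = 41.
Column 4: 46 + (-19) + 66 + 26 + ? = 205, so (1,4) = 86.
The remaining cell in column 5 is (2,5) = 205 − 214 = -9.
Using anti-diagonal: 31 + 46 + 51 + 41 + ? → (3,3) = 205 − 169 = 36.
Using row 2: 61 + 6 + 46 + (-9) + ? → (2,3) = 205 − 104 = 101.
Column 3 must total 205; the given cells sum to 189, so (1,3) = 16.
Using main diagonal: 6 + 36 + 66 + 96 + ? → (1,1) = 205 − 204 = 1.
Row 1 needs 205; the known cells sum to 134, so (1,2) = 71.
Using column 1: 1 + 61 + 81 + 41 + ? → (3,1) = 205 − 184 = 21.
From column 2, 205 − (71 + 6 + 51 + (-14)) gives (3,2) = 91.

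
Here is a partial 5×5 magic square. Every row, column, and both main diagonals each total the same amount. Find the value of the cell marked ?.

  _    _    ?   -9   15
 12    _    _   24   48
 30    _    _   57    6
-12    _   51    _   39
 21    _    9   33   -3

42

Column 5 is complete and sums to 105; that is the magic constant.
Using row 5: 21 + 9 + 33 + (-3) + ? → (5,2) = 105 − 60 = 45.
The remaining cell in column 1 is (1,1) = 105 − 51 = 54.
The remaining cell in column 4 is (4,4) = 105 − 105 = 0.
Row 4: -12 + 51 + 0 + 39 + ? = 105, so (4,2) = 27.
From anti-diagonal, 105 − (15 + 24 + 27 + 21) gives (3,3) = 18.
Row 3 must total 105; the given cells sum to 111, so (3,2) = -6.
From main diagonal, 105 − (54 + 18 + 0 + (-3)) gives (2,2) = 36.
The remaining cell in row 2 is (2,3) = 105 − 120 = -15.
From column 2, 105 − (36 + (-6) + 27 + 45) gives (1,2) = 3.
Column 3: -15 + 18 + 51 + 9 + ? = 105, so (1,3) = 42.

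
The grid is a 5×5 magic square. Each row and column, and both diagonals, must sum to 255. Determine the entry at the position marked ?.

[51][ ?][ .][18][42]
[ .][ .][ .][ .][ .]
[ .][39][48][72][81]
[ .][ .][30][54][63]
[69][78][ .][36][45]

60

Row 3 must total 255; the given cells sum to 240, so (3,1) = 15.
From row 5, 255 − (69 + 78 + 36 + 45) gives (5,3) = 27.
From column 4, 255 − (18 + 72 + 54 + 36) gives (2,4) = 75.
The remaining cell in column 5 is (2,5) = 255 − 231 = 24.
Main diagonal: 51 + 48 + 54 + 45 + ? = 255, so (2,2) = 57.
Anti-diagonal: 42 + 75 + 48 + 69 + ? = 255, so (4,2) = 21.
Using row 4: 21 + 30 + 54 + 63 + ? → (4,1) = 255 − 168 = 87.
The remaining cell in column 1 is (2,1) = 255 − 222 = 33.
Column 2 must total 255; the given cells sum to 195, so (1,2) = 60.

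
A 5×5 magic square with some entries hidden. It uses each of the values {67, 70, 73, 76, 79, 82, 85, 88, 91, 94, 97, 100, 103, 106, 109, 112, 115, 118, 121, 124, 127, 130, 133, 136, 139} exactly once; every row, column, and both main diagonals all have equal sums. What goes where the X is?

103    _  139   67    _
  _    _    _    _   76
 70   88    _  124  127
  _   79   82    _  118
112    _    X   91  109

The 25 entries sum to 2575, so each line sums to 2575/5 = 515.
Row 3 must total 515; the given cells sum to 409, so (3,3) = 106.
Column 5 needs 515; the known cells sum to 430, so (1,5) = 85.
The remaining cell in anti-diagonal is (2,4) = 515 − 382 = 133.
Row 1 must total 515; the given cells sum to 394, so (1,2) = 121.
Column 4: 67 + 133 + 124 + 91 + ? = 515, so (4,4) = 100.
Using main diagonal: 103 + 106 + 100 + 109 + ? → (2,2) = 515 − 418 = 97.
Row 4: 79 + 82 + 100 + 118 + ? = 515, so (4,1) = 136.
From column 1, 515 − (103 + 70 + 136 + 112) gives (2,1) = 94.
Column 2 needs 515; the known cells sum to 385, so (5,2) = 130.
From row 2, 515 − (94 + 97 + 133 + 76) gives (2,3) = 115.
Row 5: 112 + 130 + 91 + 109 + ? = 515, so (5,3) = 73.

73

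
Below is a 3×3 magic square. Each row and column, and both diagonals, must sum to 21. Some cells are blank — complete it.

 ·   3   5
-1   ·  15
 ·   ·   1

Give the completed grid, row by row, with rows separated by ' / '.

Using row 1: 3 + 5 + ? → (1,1) = 21 − 8 = 13.
From row 2, 21 − (-1 + 15) gives (2,2) = 7.
From column 1, 21 − (13 + (-1)) gives (3,1) = 9.
Column 2 must total 21; the given cells sum to 10, so (3,2) = 11.

13 3 5 / -1 7 15 / 9 11 1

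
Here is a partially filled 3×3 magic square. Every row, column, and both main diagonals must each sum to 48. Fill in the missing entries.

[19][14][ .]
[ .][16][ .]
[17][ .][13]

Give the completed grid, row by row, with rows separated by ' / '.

19 14 15 / 12 16 20 / 17 18 13

The remaining cell in row 1 is (1,3) = 48 − 33 = 15.
From row 3, 48 − (17 + 13) gives (3,2) = 18.
Column 1: 19 + 17 + ? = 48, so (2,1) = 12.
The remaining cell in column 3 is (2,3) = 48 − 28 = 20.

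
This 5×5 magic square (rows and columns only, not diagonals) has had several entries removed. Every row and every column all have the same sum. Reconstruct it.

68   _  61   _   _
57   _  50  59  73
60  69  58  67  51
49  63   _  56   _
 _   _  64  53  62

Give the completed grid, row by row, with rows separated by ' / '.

Row 3 is already complete: 60 + 69 + 58 + 67 + 51 = 305, so that is the magic constant.
From row 2, 305 − (57 + 50 + 59 + 73) gives (2,2) = 66.
Column 1 must total 305; the given cells sum to 234, so (5,1) = 71.
Column 3 must total 305; the given cells sum to 233, so (4,3) = 72.
Column 4: 59 + 67 + 56 + 53 + ? = 305, so (1,4) = 70.
From row 4, 305 − (49 + 63 + 72 + 56) gives (4,5) = 65.
The remaining cell in row 5 is (5,2) = 305 − 250 = 55.
Column 2 must total 305; the given cells sum to 253, so (1,2) = 52.
Column 5: 73 + 51 + 65 + 62 + ? = 305, so (1,5) = 54.

68 52 61 70 54 / 57 66 50 59 73 / 60 69 58 67 51 / 49 63 72 56 65 / 71 55 64 53 62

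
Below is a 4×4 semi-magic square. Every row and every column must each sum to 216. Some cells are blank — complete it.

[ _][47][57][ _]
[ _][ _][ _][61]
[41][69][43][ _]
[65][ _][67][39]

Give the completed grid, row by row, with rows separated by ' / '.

59 47 57 53 / 51 55 49 61 / 41 69 43 63 / 65 45 67 39

Using row 3: 41 + 69 + 43 + ? → (3,4) = 216 − 153 = 63.
Row 4: 65 + 67 + 39 + ? = 216, so (4,2) = 45.
From column 2, 216 − (47 + 69 + 45) gives (2,2) = 55.
From column 3, 216 − (57 + 43 + 67) gives (2,3) = 49.
Using column 4: 61 + 63 + 39 + ? → (1,4) = 216 − 163 = 53.
Row 1 must total 216; the given cells sum to 157, so (1,1) = 59.
Row 2: 55 + 49 + 61 + ? = 216, so (2,1) = 51.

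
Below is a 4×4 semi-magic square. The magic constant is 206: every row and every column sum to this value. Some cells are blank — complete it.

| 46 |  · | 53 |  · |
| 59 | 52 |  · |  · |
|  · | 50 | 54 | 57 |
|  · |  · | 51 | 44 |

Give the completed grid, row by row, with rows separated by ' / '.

46 49 53 58 / 59 52 48 47 / 45 50 54 57 / 56 55 51 44

The remaining cell in row 3 is (3,1) = 206 − 161 = 45.
The remaining cell in column 1 is (4,1) = 206 − 150 = 56.
Column 3 must total 206; the given cells sum to 158, so (2,3) = 48.
Row 2 needs 206; the known cells sum to 159, so (2,4) = 47.
From row 4, 206 − (56 + 51 + 44) gives (4,2) = 55.
Column 2: 52 + 50 + 55 + ? = 206, so (1,2) = 49.
Column 4 must total 206; the given cells sum to 148, so (1,4) = 58.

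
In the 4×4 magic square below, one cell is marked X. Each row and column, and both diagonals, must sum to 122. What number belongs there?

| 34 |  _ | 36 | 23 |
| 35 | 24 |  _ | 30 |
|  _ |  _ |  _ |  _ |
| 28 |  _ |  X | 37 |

Row 1 must total 122; the given cells sum to 93, so (1,2) = 29.
Using row 2: 35 + 24 + 30 + ? → (2,3) = 122 − 89 = 33.
Using column 1: 34 + 35 + 28 + ? → (3,1) = 122 − 97 = 25.
Column 4: 23 + 30 + 37 + ? = 122, so (3,4) = 32.
Using main diagonal: 34 + 24 + 37 + ? → (3,3) = 122 − 95 = 27.
Anti-diagonal needs 122; the known cells sum to 84, so (3,2) = 38.
Column 2: 29 + 24 + 38 + ? = 122, so (4,2) = 31.
Using column 3: 36 + 33 + 27 + ? → (4,3) = 122 − 96 = 26.

26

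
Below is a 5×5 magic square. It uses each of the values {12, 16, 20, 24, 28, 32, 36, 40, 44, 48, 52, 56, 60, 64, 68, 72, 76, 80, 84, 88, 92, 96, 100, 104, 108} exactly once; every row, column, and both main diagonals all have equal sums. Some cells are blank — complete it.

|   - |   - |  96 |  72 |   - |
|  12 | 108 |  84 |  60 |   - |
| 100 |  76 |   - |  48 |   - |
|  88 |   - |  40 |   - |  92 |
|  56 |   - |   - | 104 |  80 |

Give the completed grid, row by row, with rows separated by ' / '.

The 25 entries sum to 1500, so each line sums to 1500/5 = 300.
The remaining cell in row 2 is (2,5) = 300 − 264 = 36.
Using column 1: 12 + 100 + 88 + 56 + ? → (1,1) = 300 − 256 = 44.
Column 4 needs 300; the known cells sum to 284, so (4,4) = 16.
Using main diagonal: 44 + 108 + 16 + 80 + ? → (3,3) = 300 − 248 = 52.
The remaining cell in row 3 is (3,5) = 300 − 276 = 24.
The remaining cell in row 4 is (4,2) = 300 − 236 = 64.
From column 3, 300 − (96 + 84 + 52 + 40) gives (5,3) = 28.
From column 5, 300 − (36 + 24 + 92 + 80) gives (1,5) = 68.
The remaining cell in row 1 is (1,2) = 300 − 280 = 20.
Row 5 must total 300; the given cells sum to 268, so (5,2) = 32.

44 20 96 72 68 / 12 108 84 60 36 / 100 76 52 48 24 / 88 64 40 16 92 / 56 32 28 104 80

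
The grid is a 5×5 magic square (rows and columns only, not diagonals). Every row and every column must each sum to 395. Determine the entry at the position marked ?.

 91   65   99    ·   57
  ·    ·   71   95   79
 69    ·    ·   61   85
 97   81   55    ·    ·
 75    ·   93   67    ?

Row 1 must total 395; the given cells sum to 312, so (1,4) = 83.
Column 1 needs 395; the known cells sum to 332, so (2,1) = 63.
Using column 3: 99 + 71 + 55 + 93 + ? → (3,3) = 395 − 318 = 77.
From column 4, 395 − (83 + 95 + 61 + 67) gives (4,4) = 89.
From row 2, 395 − (63 + 71 + 95 + 79) gives (2,2) = 87.
Using row 3: 69 + 77 + 61 + 85 + ? → (3,2) = 395 − 292 = 103.
Row 4 needs 395; the known cells sum to 322, so (4,5) = 73.
The remaining cell in column 2 is (5,2) = 395 − 336 = 59.
Column 5 needs 395; the known cells sum to 294, so (5,5) = 101.

101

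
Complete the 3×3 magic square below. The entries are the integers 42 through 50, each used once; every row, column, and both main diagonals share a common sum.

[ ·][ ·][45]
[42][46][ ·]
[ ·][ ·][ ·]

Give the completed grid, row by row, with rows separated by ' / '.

49 44 45 / 42 46 50 / 47 48 43

The entries are 42 through 50, which sum to 414, so each line sums to 414/3 = 138.
The remaining cell in row 2 is (2,3) = 138 − 88 = 50.
From column 3, 138 − (45 + 50) gives (3,3) = 43.
The remaining cell in main diagonal is (1,1) = 138 − 89 = 49.
Using anti-diagonal: 45 + 46 + ? → (3,1) = 138 − 91 = 47.
Using row 1: 49 + 45 + ? → (1,2) = 138 − 94 = 44.
From row 3, 138 − (47 + 43) gives (3,2) = 48.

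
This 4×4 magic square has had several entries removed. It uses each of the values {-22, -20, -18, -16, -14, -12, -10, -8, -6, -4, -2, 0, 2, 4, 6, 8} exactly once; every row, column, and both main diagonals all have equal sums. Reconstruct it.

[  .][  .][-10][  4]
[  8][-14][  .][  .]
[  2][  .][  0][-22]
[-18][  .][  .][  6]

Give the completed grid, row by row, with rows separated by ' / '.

The 16 entries sum to -112, so each line sums to -112/4 = -28.
The remaining cell in row 3 is (3,2) = -28 − (-20) = -8.
Column 1 needs -28; the known cells sum to -8, so (1,1) = -20.
The remaining cell in column 4 is (2,4) = -28 − (-12) = -16.
Using anti-diagonal: 4 + (-8) + (-18) + ? → (2,3) = -28 − (-22) = -6.
Row 1: -20 + (-10) + 4 + ? = -28, so (1,2) = -2.
Column 2: -2 + (-14) + (-8) + ? = -28, so (4,2) = -4.
Using column 3: -10 + (-6) + 0 + ? → (4,3) = -28 − (-16) = -12.

-20 -2 -10 4 / 8 -14 -6 -16 / 2 -8 0 -22 / -18 -4 -12 6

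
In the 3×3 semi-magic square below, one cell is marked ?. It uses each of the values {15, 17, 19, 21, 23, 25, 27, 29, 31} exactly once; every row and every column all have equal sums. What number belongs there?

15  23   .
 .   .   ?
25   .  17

21

The 9 entries sum to 207, so each line sums to 207/3 = 69.
From row 1, 69 − (15 + 23) gives (1,3) = 31.
Row 3 must total 69; the given cells sum to 42, so (3,2) = 27.
Column 1 needs 69; the known cells sum to 40, so (2,1) = 29.
Column 2 needs 69; the known cells sum to 50, so (2,2) = 19.
From column 3, 69 − (31 + 17) gives (2,3) = 21.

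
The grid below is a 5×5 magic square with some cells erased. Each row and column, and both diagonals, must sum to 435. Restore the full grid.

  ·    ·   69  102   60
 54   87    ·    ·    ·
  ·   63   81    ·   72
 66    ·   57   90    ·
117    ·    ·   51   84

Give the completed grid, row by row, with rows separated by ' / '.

The remaining cell in main diagonal is (1,1) = 435 − 342 = 93.
The remaining cell in row 1 is (1,2) = 435 − 324 = 111.
Column 1 needs 435; the known cells sum to 330, so (3,1) = 105.
Using row 3: 105 + 63 + 81 + 72 + ? → (3,4) = 435 − 321 = 114.
Using column 4: 102 + 114 + 90 + 51 + ? → (2,4) = 435 − 357 = 78.
Anti-diagonal needs 435; the known cells sum to 336, so (4,2) = 99.
Row 4: 66 + 99 + 57 + 90 + ? = 435, so (4,5) = 123.
Column 2 needs 435; the known cells sum to 360, so (5,2) = 75.
Column 5 must total 435; the given cells sum to 339, so (2,5) = 96.
The remaining cell in row 2 is (2,3) = 435 − 315 = 120.
Row 5 must total 435; the given cells sum to 327, so (5,3) = 108.

93 111 69 102 60 / 54 87 120 78 96 / 105 63 81 114 72 / 66 99 57 90 123 / 117 75 108 51 84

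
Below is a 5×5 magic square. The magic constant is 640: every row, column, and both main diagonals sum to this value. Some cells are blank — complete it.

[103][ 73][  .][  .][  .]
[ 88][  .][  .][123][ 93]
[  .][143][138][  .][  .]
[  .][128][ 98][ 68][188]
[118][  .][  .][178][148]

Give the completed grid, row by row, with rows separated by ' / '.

The remaining cell in row 4 is (4,1) = 640 − 482 = 158.
Using column 1: 103 + 88 + 158 + 118 + ? → (3,1) = 640 − 467 = 173.
Main diagonal: 103 + 138 + 68 + 148 + ? = 640, so (2,2) = 183.
Anti-diagonal must total 640; the given cells sum to 507, so (1,5) = 133.
Row 2 needs 640; the known cells sum to 487, so (2,3) = 153.
Column 2 must total 640; the given cells sum to 527, so (5,2) = 113.
The remaining cell in column 5 is (3,5) = 640 − 562 = 78.
From row 3, 640 − (173 + 143 + 138 + 78) gives (3,4) = 108.
Using row 5: 118 + 113 + 178 + 148 + ? → (5,3) = 640 − 557 = 83.
Using column 3: 153 + 138 + 98 + 83 + ? → (1,3) = 640 − 472 = 168.
Column 4 must total 640; the given cells sum to 477, so (1,4) = 163.

103 73 168 163 133 / 88 183 153 123 93 / 173 143 138 108 78 / 158 128 98 68 188 / 118 113 83 178 148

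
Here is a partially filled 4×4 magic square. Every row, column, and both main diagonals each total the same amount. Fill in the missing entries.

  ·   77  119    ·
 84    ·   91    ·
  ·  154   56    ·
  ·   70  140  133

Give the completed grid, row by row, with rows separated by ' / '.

Column 3 is already complete: 119 + 91 + 56 + 140 = 406, so that is the magic constant.
The remaining cell in row 4 is (4,1) = 406 − 343 = 63.
From column 2, 406 − (77 + 154 + 70) gives (2,2) = 105.
The remaining cell in main diagonal is (1,1) = 406 − 294 = 112.
From anti-diagonal, 406 − (91 + 154 + 63) gives (1,4) = 98.
The remaining cell in row 2 is (2,4) = 406 − 280 = 126.
Using column 1: 112 + 84 + 63 + ? → (3,1) = 406 − 259 = 147.
The remaining cell in column 4 is (3,4) = 406 − 357 = 49.

112 77 119 98 / 84 105 91 126 / 147 154 56 49 / 63 70 140 133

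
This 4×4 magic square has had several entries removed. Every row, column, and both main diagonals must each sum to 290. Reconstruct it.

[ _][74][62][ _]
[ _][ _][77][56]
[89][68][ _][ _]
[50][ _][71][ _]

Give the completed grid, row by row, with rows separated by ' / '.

59 74 62 95 / 92 65 77 56 / 89 68 80 53 / 50 83 71 86

Column 3 needs 290; the known cells sum to 210, so (3,3) = 80.
Anti-diagonal needs 290; the known cells sum to 195, so (1,4) = 95.
Row 1 must total 290; the given cells sum to 231, so (1,1) = 59.
Using row 3: 89 + 68 + 80 + ? → (3,4) = 290 − 237 = 53.
Column 1 must total 290; the given cells sum to 198, so (2,1) = 92.
Column 4 must total 290; the given cells sum to 204, so (4,4) = 86.
From main diagonal, 290 − (59 + 80 + 86) gives (2,2) = 65.
Using row 4: 50 + 71 + 86 + ? → (4,2) = 290 − 207 = 83.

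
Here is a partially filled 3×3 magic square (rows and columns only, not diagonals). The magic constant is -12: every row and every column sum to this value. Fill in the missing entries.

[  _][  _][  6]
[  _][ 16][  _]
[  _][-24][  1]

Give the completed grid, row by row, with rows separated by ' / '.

-14 -4 6 / -9 16 -19 / 11 -24 1

Row 3 must total -12; the given cells sum to -23, so (3,1) = 11.
The remaining cell in column 2 is (1,2) = -12 − (-8) = -4.
Column 3 must total -12; the given cells sum to 7, so (2,3) = -19.
Using row 1: -4 + 6 + ? → (1,1) = -12 − 2 = -14.
Using row 2: 16 + (-19) + ? → (2,1) = -12 − (-3) = -9.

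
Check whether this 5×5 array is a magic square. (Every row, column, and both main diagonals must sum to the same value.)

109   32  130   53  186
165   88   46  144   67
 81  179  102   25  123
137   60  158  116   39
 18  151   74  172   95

Row 1: 109 + 32 + 130 + 53 + 186 = 510.
Row 2: 165 + 88 + 46 + 144 + 67 = 510.
Row 3: 81 + 179 + 102 + 25 + 123 = 510.
Row 4: 137 + 60 + 158 + 116 + 39 = 510.
Row 5: 18 + 151 + 74 + 172 + 95 = 510.
Column 1: 109 + 165 + 81 + 137 + 18 = 510.
Column 2: 32 + 88 + 179 + 60 + 151 = 510.
Column 3: 130 + 46 + 102 + 158 + 74 = 510.
Column 4: 53 + 144 + 25 + 116 + 172 = 510.
Column 5: 186 + 67 + 123 + 39 + 95 = 510.
Main diagonal: 109 + 88 + 102 + 116 + 95 = 510.
Anti-diagonal: 186 + 144 + 102 + 60 + 18 = 510.
All lines sum to 510.

Yes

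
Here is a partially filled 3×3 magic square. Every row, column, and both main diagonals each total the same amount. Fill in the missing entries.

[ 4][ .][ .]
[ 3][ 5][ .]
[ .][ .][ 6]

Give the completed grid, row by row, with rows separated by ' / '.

Main diagonal is already complete: 4 + 5 + 6 = 15, so that is the magic constant.
Using row 2: 3 + 5 + ? → (2,3) = 15 − 8 = 7.
Column 1 needs 15; the known cells sum to 7, so (3,1) = 8.
Column 3 must total 15; the given cells sum to 13, so (1,3) = 2.
Row 1 must total 15; the given cells sum to 6, so (1,2) = 9.
Row 3 needs 15; the known cells sum to 14, so (3,2) = 1.

4 9 2 / 3 5 7 / 8 1 6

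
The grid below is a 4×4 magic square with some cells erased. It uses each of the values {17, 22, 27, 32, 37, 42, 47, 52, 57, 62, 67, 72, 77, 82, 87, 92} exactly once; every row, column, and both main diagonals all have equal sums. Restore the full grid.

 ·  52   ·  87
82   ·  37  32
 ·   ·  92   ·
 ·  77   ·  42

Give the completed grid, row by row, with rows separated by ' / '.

17 52 62 87 / 82 67 37 32 / 47 22 92 57 / 72 77 27 42

The 16 entries sum to 872, so each line sums to 872/4 = 218.
Row 2 must total 218; the given cells sum to 151, so (2,2) = 67.
Column 2: 52 + 67 + 77 + ? = 218, so (3,2) = 22.
Column 4: 87 + 32 + 42 + ? = 218, so (3,4) = 57.
From main diagonal, 218 − (67 + 92 + 42) gives (1,1) = 17.
Anti-diagonal: 87 + 37 + 22 + ? = 218, so (4,1) = 72.
Row 1 needs 218; the known cells sum to 156, so (1,3) = 62.
The remaining cell in row 3 is (3,1) = 218 − 171 = 47.
Row 4 must total 218; the given cells sum to 191, so (4,3) = 27.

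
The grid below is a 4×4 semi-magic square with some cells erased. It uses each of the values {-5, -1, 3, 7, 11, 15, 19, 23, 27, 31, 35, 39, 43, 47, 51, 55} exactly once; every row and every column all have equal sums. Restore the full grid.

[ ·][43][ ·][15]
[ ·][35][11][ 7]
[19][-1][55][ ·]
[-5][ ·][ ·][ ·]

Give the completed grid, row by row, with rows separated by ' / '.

39 43 3 15 / 47 35 11 7 / 19 -1 55 27 / -5 23 31 51

The 16 entries sum to 400, so each line sums to 400/4 = 100.
The remaining cell in row 2 is (2,1) = 100 − 53 = 47.
Row 3 must total 100; the given cells sum to 73, so (3,4) = 27.
From column 1, 100 − (47 + 19 + (-5)) gives (1,1) = 39.
Column 2 must total 100; the given cells sum to 77, so (4,2) = 23.
The remaining cell in column 4 is (4,4) = 100 − 49 = 51.
Row 1 must total 100; the given cells sum to 97, so (1,3) = 3.
Row 4 needs 100; the known cells sum to 69, so (4,3) = 31.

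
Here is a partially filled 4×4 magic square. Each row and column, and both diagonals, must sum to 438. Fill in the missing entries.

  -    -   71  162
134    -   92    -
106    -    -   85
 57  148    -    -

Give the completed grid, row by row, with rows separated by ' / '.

Column 1 needs 438; the known cells sum to 297, so (1,1) = 141.
Anti-diagonal: 162 + 92 + 57 + ? = 438, so (3,2) = 127.
Row 1 must total 438; the given cells sum to 374, so (1,2) = 64.
Row 3 needs 438; the known cells sum to 318, so (3,3) = 120.
From column 2, 438 − (64 + 127 + 148) gives (2,2) = 99.
Column 3 must total 438; the given cells sum to 283, so (4,3) = 155.
Main diagonal needs 438; the known cells sum to 360, so (4,4) = 78.
Using row 2: 134 + 99 + 92 + ? → (2,4) = 438 − 325 = 113.

141 64 71 162 / 134 99 92 113 / 106 127 120 85 / 57 148 155 78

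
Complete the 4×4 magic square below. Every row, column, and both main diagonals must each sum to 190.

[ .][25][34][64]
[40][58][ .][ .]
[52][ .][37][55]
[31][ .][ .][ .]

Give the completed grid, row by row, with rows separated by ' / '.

67 25 34 64 / 40 58 49 43 / 52 46 37 55 / 31 61 70 28

Row 1 must total 190; the given cells sum to 123, so (1,1) = 67.
Row 3: 52 + 37 + 55 + ? = 190, so (3,2) = 46.
From column 2, 190 − (25 + 58 + 46) gives (4,2) = 61.
From main diagonal, 190 − (67 + 58 + 37) gives (4,4) = 28.
Anti-diagonal needs 190; the known cells sum to 141, so (2,3) = 49.
Row 2: 40 + 58 + 49 + ? = 190, so (2,4) = 43.
Using row 4: 31 + 61 + 28 + ? → (4,3) = 190 − 120 = 70.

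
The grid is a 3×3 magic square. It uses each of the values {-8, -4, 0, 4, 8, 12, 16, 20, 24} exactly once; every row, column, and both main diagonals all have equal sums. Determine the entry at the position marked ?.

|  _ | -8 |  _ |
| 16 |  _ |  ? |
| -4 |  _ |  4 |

0

The 9 entries sum to 72, so each line sums to 72/3 = 24.
Using row 3: -4 + 4 + ? → (3,2) = 24 − 0 = 24.
Column 1 must total 24; the given cells sum to 12, so (1,1) = 12.
Using column 2: -8 + 24 + ? → (2,2) = 24 − 16 = 8.
Anti-diagonal must total 24; the given cells sum to 4, so (1,3) = 20.
Row 2: 16 + 8 + ? = 24, so (2,3) = 0.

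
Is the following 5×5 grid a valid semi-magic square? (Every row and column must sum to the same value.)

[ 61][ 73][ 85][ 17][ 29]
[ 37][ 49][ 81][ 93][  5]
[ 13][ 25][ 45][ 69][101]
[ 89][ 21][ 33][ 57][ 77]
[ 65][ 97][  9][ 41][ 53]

Row 1: 61 + 73 + 85 + 17 + 29 = 265.
Row 2: 37 + 49 + 81 + 93 + 5 = 265.
Row 3: 13 + 25 + 45 + 69 + 101 = 253.
Row 4: 89 + 21 + 33 + 57 + 77 = 277.
Row 5: 65 + 97 + 9 + 41 + 53 = 265.
Column 1: 61 + 37 + 13 + 89 + 65 = 265.
Column 2: 73 + 49 + 25 + 21 + 97 = 265.
Column 3: 85 + 81 + 45 + 33 + 9 = 253.
Column 4: 17 + 93 + 69 + 57 + 41 = 277.
Column 5: 29 + 5 + 101 + 77 + 53 = 265.

No — row 2 sums to 265 but row 4 sums to 277.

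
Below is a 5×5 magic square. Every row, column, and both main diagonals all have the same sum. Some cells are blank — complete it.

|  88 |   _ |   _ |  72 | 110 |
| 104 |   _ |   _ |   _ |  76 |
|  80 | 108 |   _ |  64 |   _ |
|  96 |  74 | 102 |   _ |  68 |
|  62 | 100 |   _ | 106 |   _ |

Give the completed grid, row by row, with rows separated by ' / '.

88 66 94 72 110 / 104 82 70 98 76 / 80 108 86 64 92 / 96 74 102 90 68 / 62 100 78 106 84

Column 1 is already complete: 88 + 104 + 80 + 96 + 62 = 430, so that is the magic constant.
Row 4: 96 + 74 + 102 + 68 + ? = 430, so (4,4) = 90.
Using column 4: 72 + 64 + 90 + 106 + ? → (2,4) = 430 − 332 = 98.
From anti-diagonal, 430 − (110 + 98 + 74 + 62) gives (3,3) = 86.
From row 3, 430 − (80 + 108 + 86 + 64) gives (3,5) = 92.
Using column 5: 110 + 76 + 92 + 68 + ? → (5,5) = 430 − 346 = 84.
From main diagonal, 430 − (88 + 86 + 90 + 84) gives (2,2) = 82.
The remaining cell in row 2 is (2,3) = 430 − 360 = 70.
The remaining cell in row 5 is (5,3) = 430 − 352 = 78.
Using column 2: 82 + 108 + 74 + 100 + ? → (1,2) = 430 − 364 = 66.
The remaining cell in column 3 is (1,3) = 430 − 336 = 94.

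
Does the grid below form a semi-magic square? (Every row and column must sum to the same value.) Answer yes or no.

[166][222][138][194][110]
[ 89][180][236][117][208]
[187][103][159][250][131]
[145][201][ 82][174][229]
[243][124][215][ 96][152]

No — column 4 sums to 831 but column 1 sums to 830.

Row 1: 166 + 222 + 138 + 194 + 110 = 830.
Row 2: 89 + 180 + 236 + 117 + 208 = 830.
Row 3: 187 + 103 + 159 + 250 + 131 = 830.
Row 4: 145 + 201 + 82 + 174 + 229 = 831.
Row 5: 243 + 124 + 215 + 96 + 152 = 830.
Column 1: 166 + 89 + 187 + 145 + 243 = 830.
Column 2: 222 + 180 + 103 + 201 + 124 = 830.
Column 3: 138 + 236 + 159 + 82 + 215 = 830.
Column 4: 194 + 117 + 250 + 174 + 96 = 831.
Column 5: 110 + 208 + 131 + 229 + 152 = 830.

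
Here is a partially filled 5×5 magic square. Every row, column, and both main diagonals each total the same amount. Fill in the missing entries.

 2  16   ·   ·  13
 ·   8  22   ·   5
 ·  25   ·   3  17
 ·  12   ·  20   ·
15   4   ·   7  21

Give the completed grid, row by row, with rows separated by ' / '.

2 16 10 24 13 / 19 8 22 11 5 / 6 25 14 3 17 / 23 12 1 20 9 / 15 4 18 7 21

Column 2 is already complete: 16 + 8 + 25 + 12 + 4 = 65, so that is the magic constant.
From row 5, 65 − (15 + 4 + 7 + 21) gives (5,3) = 18.
Column 5: 13 + 5 + 17 + 21 + ? = 65, so (4,5) = 9.
Main diagonal: 2 + 8 + 20 + 21 + ? = 65, so (3,3) = 14.
Using anti-diagonal: 13 + 14 + 12 + 15 + ? → (2,4) = 65 − 54 = 11.
Row 2 must total 65; the given cells sum to 46, so (2,1) = 19.
Using row 3: 25 + 14 + 3 + 17 + ? → (3,1) = 65 − 59 = 6.
The remaining cell in column 1 is (4,1) = 65 − 42 = 23.
From column 4, 65 − (11 + 3 + 20 + 7) gives (1,4) = 24.
Row 1: 2 + 16 + 24 + 13 + ? = 65, so (1,3) = 10.
Row 4 needs 65; the known cells sum to 64, so (4,3) = 1.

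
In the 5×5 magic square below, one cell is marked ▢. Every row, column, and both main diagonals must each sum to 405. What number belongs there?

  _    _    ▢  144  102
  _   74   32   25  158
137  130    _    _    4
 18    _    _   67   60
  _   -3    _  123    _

The remaining cell in row 2 is (2,1) = 405 − 289 = 116.
Using column 4: 144 + 25 + 67 + 123 + ? → (3,4) = 405 − 359 = 46.
The remaining cell in column 5 is (5,5) = 405 − 324 = 81.
From row 3, 405 − (137 + 130 + 46 + 4) gives (3,3) = 88.
Main diagonal must total 405; the given cells sum to 310, so (1,1) = 95.
Column 1: 95 + 116 + 137 + 18 + ? = 405, so (5,1) = 39.
Anti-diagonal needs 405; the known cells sum to 254, so (4,2) = 151.
From row 4, 405 − (18 + 151 + 67 + 60) gives (4,3) = 109.
Row 5: 39 + (-3) + 123 + 81 + ? = 405, so (5,3) = 165.
Using column 2: 74 + 130 + 151 + (-3) + ? → (1,2) = 405 − 352 = 53.
Column 3 must total 405; the given cells sum to 394, so (1,3) = 11.

11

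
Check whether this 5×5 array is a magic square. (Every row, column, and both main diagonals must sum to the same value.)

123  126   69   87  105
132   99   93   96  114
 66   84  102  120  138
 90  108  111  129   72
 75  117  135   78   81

Row 1: 123 + 126 + 69 + 87 + 105 = 510.
Row 2: 132 + 99 + 93 + 96 + 114 = 534.
Row 3: 66 + 84 + 102 + 120 + 138 = 510.
Row 4: 90 + 108 + 111 + 129 + 72 = 510.
Row 5: 75 + 117 + 135 + 78 + 81 = 486.
Column 1: 123 + 132 + 66 + 90 + 75 = 486.
Column 2: 126 + 99 + 84 + 108 + 117 = 534.
Column 3: 69 + 93 + 102 + 111 + 135 = 510.
Column 4: 87 + 96 + 120 + 129 + 78 = 510.
Column 5: 105 + 114 + 138 + 72 + 81 = 510.
Main diagonal: 123 + 99 + 102 + 129 + 81 = 534.
Anti-diagonal: 105 + 96 + 102 + 108 + 75 = 486.

No — column 3 sums to 510 but anti-diagonal sums to 486.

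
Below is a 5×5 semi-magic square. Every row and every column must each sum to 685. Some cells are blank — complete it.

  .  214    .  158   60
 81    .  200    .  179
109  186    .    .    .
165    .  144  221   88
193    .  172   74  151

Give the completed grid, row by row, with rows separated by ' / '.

Row 4 must total 685; the given cells sum to 618, so (4,2) = 67.
Row 5 must total 685; the given cells sum to 590, so (5,2) = 95.
Column 1 must total 685; the given cells sum to 548, so (1,1) = 137.
The remaining cell in column 2 is (2,2) = 685 − 562 = 123.
Column 5: 60 + 179 + 88 + 151 + ? = 685, so (3,5) = 207.
Row 1 must total 685; the given cells sum to 569, so (1,3) = 116.
Row 2 needs 685; the known cells sum to 583, so (2,4) = 102.
Column 3 needs 685; the known cells sum to 632, so (3,3) = 53.
From column 4, 685 − (158 + 102 + 221 + 74) gives (3,4) = 130.

137 214 116 158 60 / 81 123 200 102 179 / 109 186 53 130 207 / 165 67 144 221 88 / 193 95 172 74 151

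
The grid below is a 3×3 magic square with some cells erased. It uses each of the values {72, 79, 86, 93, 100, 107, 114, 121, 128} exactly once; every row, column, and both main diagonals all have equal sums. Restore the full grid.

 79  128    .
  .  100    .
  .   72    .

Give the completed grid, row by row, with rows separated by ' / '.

79 128 93 / 114 100 86 / 107 72 121

The 9 entries sum to 900, so each line sums to 900/3 = 300.
The remaining cell in row 1 is (1,3) = 300 − 207 = 93.
Using main diagonal: 79 + 100 + ? → (3,3) = 300 − 179 = 121.
The remaining cell in anti-diagonal is (3,1) = 300 − 193 = 107.
Column 1 needs 300; the known cells sum to 186, so (2,1) = 114.
Column 3: 93 + 121 + ? = 300, so (2,3) = 86.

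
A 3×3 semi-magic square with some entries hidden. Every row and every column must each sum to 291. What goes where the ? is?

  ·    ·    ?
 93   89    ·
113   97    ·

101

From row 2, 291 − (93 + 89) gives (2,3) = 109.
Row 3: 113 + 97 + ? = 291, so (3,3) = 81.
Column 1: 93 + 113 + ? = 291, so (1,1) = 85.
Using column 2: 89 + 97 + ? → (1,2) = 291 − 186 = 105.
Column 3: 109 + 81 + ? = 291, so (1,3) = 101.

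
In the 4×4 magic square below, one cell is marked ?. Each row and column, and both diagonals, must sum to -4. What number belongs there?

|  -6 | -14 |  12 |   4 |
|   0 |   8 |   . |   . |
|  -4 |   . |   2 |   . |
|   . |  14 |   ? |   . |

Column 1 needs -4; the known cells sum to -10, so (4,1) = 6.
From column 2, -4 − (-14 + 8 + 14) gives (3,2) = -12.
Main diagonal: -6 + 8 + 2 + ? = -4, so (4,4) = -8.
The remaining cell in anti-diagonal is (2,3) = -4 − (-2) = -2.
The remaining cell in row 2 is (2,4) = -4 − 6 = -10.
Row 3 needs -4; the known cells sum to -14, so (3,4) = 10.
The remaining cell in row 4 is (4,3) = -4 − 12 = -16.

-16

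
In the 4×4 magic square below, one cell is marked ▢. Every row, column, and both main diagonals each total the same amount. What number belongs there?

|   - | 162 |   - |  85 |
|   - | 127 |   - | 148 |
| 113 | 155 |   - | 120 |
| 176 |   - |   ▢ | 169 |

Column 4 is complete and sums to 522; that is the magic constant.
The remaining cell in row 3 is (3,3) = 522 − 388 = 134.
Column 2: 162 + 127 + 155 + ? = 522, so (4,2) = 78.
Main diagonal must total 522; the given cells sum to 430, so (1,1) = 92.
Using anti-diagonal: 85 + 155 + 176 + ? → (2,3) = 522 − 416 = 106.
Using row 1: 92 + 162 + 85 + ? → (1,3) = 522 − 339 = 183.
Row 2 must total 522; the given cells sum to 381, so (2,1) = 141.
From row 4, 522 − (176 + 78 + 169) gives (4,3) = 99.

99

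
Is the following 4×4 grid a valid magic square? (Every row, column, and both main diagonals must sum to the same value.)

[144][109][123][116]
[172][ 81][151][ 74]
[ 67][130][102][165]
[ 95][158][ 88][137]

No — anti-diagonal sums to 492 but column 1 sums to 478.

Row 1: 144 + 109 + 123 + 116 = 492.
Row 2: 172 + 81 + 151 + 74 = 478.
Row 3: 67 + 130 + 102 + 165 = 464.
Row 4: 95 + 158 + 88 + 137 = 478.
Column 1: 144 + 172 + 67 + 95 = 478.
Column 2: 109 + 81 + 130 + 158 = 478.
Column 3: 123 + 151 + 102 + 88 = 464.
Column 4: 116 + 74 + 165 + 137 = 492.
Main diagonal: 144 + 81 + 102 + 137 = 464.
Anti-diagonal: 116 + 151 + 130 + 95 = 492.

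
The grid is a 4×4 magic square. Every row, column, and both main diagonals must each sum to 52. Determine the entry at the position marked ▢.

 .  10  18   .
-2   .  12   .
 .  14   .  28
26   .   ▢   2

16

Using anti-diagonal: 12 + 14 + 26 + ? → (1,4) = 52 − 52 = 0.
Row 1 must total 52; the given cells sum to 28, so (1,1) = 24.
Using column 1: 24 + (-2) + 26 + ? → (3,1) = 52 − 48 = 4.
Using column 4: 0 + 28 + 2 + ? → (2,4) = 52 − 30 = 22.
The remaining cell in row 2 is (2,2) = 52 − 32 = 20.
Row 3 must total 52; the given cells sum to 46, so (3,3) = 6.
Column 2 must total 52; the given cells sum to 44, so (4,2) = 8.
The remaining cell in column 3 is (4,3) = 52 − 36 = 16.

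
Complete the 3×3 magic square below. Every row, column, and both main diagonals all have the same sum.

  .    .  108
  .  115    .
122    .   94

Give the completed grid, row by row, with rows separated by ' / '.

Anti-diagonal is already complete: 108 + 115 + 122 = 345, so that is the magic constant.
The remaining cell in row 3 is (3,2) = 345 − 216 = 129.
Using column 2: 115 + 129 + ? → (1,2) = 345 − 244 = 101.
Column 3: 108 + 94 + ? = 345, so (2,3) = 143.
The remaining cell in main diagonal is (1,1) = 345 − 209 = 136.
From row 2, 345 − (115 + 143) gives (2,1) = 87.

136 101 108 / 87 115 143 / 122 129 94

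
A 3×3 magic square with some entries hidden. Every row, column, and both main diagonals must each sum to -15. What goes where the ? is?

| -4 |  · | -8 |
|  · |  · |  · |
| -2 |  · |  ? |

-6

Using row 1: -4 + (-8) + ? → (1,2) = -15 − (-12) = -3.
From column 1, -15 − (-4 + (-2)) gives (2,1) = -9.
Anti-diagonal: -8 + (-2) + ? = -15, so (2,2) = -5.
The remaining cell in row 2 is (2,3) = -15 − (-14) = -1.
Column 2 must total -15; the given cells sum to -8, so (3,2) = -7.
From column 3, -15 − (-8 + (-1)) gives (3,3) = -6.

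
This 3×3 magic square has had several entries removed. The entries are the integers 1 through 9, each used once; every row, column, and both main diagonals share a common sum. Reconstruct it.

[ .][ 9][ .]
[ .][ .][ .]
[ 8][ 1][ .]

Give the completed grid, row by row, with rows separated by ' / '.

The entries are 1 through 9, which sum to 45, so each line sums to 45/3 = 15.
Row 3: 8 + 1 + ? = 15, so (3,3) = 6.
From column 2, 15 − (9 + 1) gives (2,2) = 5.
From main diagonal, 15 − (5 + 6) gives (1,1) = 4.
From anti-diagonal, 15 − (5 + 8) gives (1,3) = 2.
Column 1 needs 15; the known cells sum to 12, so (2,1) = 3.
From column 3, 15 − (2 + 6) gives (2,3) = 7.

4 9 2 / 3 5 7 / 8 1 6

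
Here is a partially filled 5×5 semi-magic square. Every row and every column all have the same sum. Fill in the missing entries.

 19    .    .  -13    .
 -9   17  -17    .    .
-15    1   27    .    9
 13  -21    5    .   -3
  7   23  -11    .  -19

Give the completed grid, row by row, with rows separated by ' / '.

19 -5 11 -13 3 / -9 17 -17 -1 25 / -15 1 27 -7 9 / 13 -21 5 21 -3 / 7 23 -11 15 -19

Column 1 is already complete: 19 + -9 + -15 + 13 + 7 = 15, so that is the magic constant.
Row 3 needs 15; the known cells sum to 22, so (3,4) = -7.
From row 4, 15 − (13 + (-21) + 5 + (-3)) gives (4,4) = 21.
The remaining cell in row 5 is (5,4) = 15 − 0 = 15.
Column 2 needs 15; the known cells sum to 20, so (1,2) = -5.
Column 3 needs 15; the known cells sum to 4, so (1,3) = 11.
Column 4 needs 15; the known cells sum to 16, so (2,4) = -1.
Row 1 needs 15; the known cells sum to 12, so (1,5) = 3.
Row 2 must total 15; the given cells sum to -10, so (2,5) = 25.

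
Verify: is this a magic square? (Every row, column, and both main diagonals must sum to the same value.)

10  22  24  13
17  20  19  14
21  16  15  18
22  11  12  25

No — main diagonal sums to 70 but row 1 sums to 69.

Row 1: 10 + 22 + 24 + 13 = 69.
Row 2: 17 + 20 + 19 + 14 = 70.
Row 3: 21 + 16 + 15 + 18 = 70.
Row 4: 22 + 11 + 12 + 25 = 70.
Column 1: 10 + 17 + 21 + 22 = 70.
Column 2: 22 + 20 + 16 + 11 = 69.
Column 3: 24 + 19 + 15 + 12 = 70.
Column 4: 13 + 14 + 18 + 25 = 70.
Main diagonal: 10 + 20 + 15 + 25 = 70.
Anti-diagonal: 13 + 19 + 16 + 22 = 70.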